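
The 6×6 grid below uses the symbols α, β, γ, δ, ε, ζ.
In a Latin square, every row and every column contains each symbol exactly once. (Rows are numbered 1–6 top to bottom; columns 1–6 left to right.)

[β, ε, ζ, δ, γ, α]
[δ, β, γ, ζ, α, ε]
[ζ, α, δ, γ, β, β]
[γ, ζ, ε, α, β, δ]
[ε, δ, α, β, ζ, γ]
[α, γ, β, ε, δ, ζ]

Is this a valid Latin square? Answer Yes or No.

No

Row 3 contains β twice (at columns 5 and 6), so it is not a permutation.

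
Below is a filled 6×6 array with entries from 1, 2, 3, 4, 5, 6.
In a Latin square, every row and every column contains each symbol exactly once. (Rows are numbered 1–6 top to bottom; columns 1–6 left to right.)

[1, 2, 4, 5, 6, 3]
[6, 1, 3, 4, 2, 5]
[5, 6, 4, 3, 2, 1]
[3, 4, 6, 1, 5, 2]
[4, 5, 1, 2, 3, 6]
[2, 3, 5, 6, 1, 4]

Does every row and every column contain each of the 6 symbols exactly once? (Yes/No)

No

Every row is a permutation, but column 5 contains 2 twice (at rows 2 and 3).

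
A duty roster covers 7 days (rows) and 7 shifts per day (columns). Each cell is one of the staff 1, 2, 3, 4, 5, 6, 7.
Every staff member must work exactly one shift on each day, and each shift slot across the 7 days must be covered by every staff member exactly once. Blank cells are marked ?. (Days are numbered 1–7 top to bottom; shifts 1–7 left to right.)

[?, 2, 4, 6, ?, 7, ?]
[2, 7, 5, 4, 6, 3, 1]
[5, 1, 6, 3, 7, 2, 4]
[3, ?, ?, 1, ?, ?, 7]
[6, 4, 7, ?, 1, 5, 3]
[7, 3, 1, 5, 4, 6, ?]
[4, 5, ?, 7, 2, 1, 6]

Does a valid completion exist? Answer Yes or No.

Yes

No day or shift among the givens repeats a symbol, and propagating forced cells runs into no contradiction.
One valid completion exists (for instance, 1 2 4 6 3 7 5 / 2 7 5 4 6 3 1 / 5 1 6 3 7 2 4 / 3 6 2 1 5 4 7 / 6 4 7 2 1 5 3 / 7 3 1 5 4 6 2 / 4 5 3 7 2 1 6).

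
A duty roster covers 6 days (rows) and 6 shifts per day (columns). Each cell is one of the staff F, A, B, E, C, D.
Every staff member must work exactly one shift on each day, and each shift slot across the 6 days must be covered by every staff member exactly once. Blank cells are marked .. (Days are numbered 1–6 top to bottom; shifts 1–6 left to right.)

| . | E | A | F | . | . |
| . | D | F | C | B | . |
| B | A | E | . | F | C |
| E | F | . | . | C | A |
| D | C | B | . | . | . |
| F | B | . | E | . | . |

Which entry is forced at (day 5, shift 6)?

F

Day 1, shift 1: day 1 has {F, A, E} and shift 1 has {F, B, E, D}, leaving only C.
Day 1, shift 5: day 1 has {F, A, E, C} and shift 5 has {F, B, C}, leaving only D.
Day 1, shift 6: day 1 has {F, A, E, C, D} and shift 6 has {A, C}, leaving only B.
Day 2, shift 1: day 2 has {F, B, C, D} and shift 1 has {F, B, E, C, D}, leaving only A.
Day 2, shift 6: day 2 has {F, A, B, C, D} and shift 6 has {A, B, C}, leaving only E.
Day 5 already has {B, C, D} and shift 6 already has {A, B, E, C}, so day 5, shift 6 must be F.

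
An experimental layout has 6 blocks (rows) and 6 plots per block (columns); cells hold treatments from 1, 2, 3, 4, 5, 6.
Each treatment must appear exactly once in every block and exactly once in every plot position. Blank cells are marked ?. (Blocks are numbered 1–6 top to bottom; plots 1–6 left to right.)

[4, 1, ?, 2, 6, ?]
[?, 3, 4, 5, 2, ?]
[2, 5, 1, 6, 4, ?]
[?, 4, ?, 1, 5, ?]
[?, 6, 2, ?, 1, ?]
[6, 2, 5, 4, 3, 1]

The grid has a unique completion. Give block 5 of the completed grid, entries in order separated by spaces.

5 6 2 3 1 4

Block 5, plot 4: block 5 has {1, 2, 6} and plot 4 has {1, 2, 4, 5, 6}, leaving only 3.
Block 5, plot 1: block 5 has {1, 2, 3, 6} and plot 1 has {2, 4, 6}, leaving only 5.
Block 5, plot 6: block 5 has {1, 2, 3, 5, 6} and plot 6 has {1}, leaving only 4.
So block 5 reads: 5 6 2 3 1 4.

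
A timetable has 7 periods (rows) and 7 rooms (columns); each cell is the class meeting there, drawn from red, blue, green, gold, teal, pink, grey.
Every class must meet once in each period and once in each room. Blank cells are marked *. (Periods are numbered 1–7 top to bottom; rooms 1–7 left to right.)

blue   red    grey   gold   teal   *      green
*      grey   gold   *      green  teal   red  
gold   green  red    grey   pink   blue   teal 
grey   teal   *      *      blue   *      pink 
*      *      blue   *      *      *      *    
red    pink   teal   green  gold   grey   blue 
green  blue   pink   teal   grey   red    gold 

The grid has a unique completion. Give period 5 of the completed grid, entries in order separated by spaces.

Period 5, room 2: period 5 has {blue} and room 2 has {red, blue, green, teal, pink, grey}, leaving only gold.
Period 5, room 5: period 5 has {blue, gold} and room 5 has {blue, green, gold, teal, pink, grey}, leaving only red.
Period 5, room 4: period 5 has {red, blue, gold} and room 4 has {green, gold, teal, grey}, leaving only pink.
Period 5, room 1: period 5 has {red, blue, gold, pink} and room 1 has {red, blue, green, gold, grey}, leaving only teal.
Period 5, room 6: period 5 has {red, blue, gold, teal, pink} and room 6 has {red, blue, teal, grey}, leaving only green.
Period 5, room 7: period 5 has {red, blue, green, gold, teal, pink} and room 7 has {red, blue, green, gold, teal, pink}, leaving only grey.
So period 5 reads: teal gold blue pink red green grey.

teal gold blue pink red green grey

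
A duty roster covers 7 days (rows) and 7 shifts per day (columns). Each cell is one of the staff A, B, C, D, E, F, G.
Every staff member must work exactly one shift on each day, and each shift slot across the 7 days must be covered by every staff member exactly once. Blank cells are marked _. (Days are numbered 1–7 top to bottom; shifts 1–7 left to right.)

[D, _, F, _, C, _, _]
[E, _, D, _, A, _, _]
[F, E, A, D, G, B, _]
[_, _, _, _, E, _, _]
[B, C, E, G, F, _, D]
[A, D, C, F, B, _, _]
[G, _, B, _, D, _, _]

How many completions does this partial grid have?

Day 1, shift 2: eliminating its day and shift leaves {A, B, G}.
Day 1, shift 4: eliminating its day and shift leaves {A, B, E}.
Day 1, shift 6: eliminating its day and shift leaves {A, E, G}.
Day 1, shift 7: eliminating its day and shift leaves {A, B, E, G}.
Day 2, shift 2: eliminating its day and shift leaves {B, F, G}.
Day 2, shift 4: eliminating its day and shift leaves {B, C}.
Day 2, shift 6: eliminating its day and shift leaves {C, F, G}.
Day 2, shift 7: eliminating its day and shift leaves {B, C, F, G}.
Day 3, shift 7: eliminating its day and shift leaves {C}.
Day 4, shift 1: eliminating its day and shift leaves {C}.
Day 4, shift 2: eliminating its day and shift leaves {A, B, F, G}.
Day 4, shift 3: eliminating its day and shift leaves {G}.
Day 4, shift 4: eliminating its day and shift leaves {A, B, C}.
Day 4, shift 6: eliminating its day and shift leaves {A, C, D, F, G}.
Day 4, shift 7: eliminating its day and shift leaves {A, B, C, F, G}.
Day 5, shift 6: eliminating its day and shift leaves {A}.
Day 6, shift 6: eliminating its day and shift leaves {E, G}.
Day 6, shift 7: eliminating its day and shift leaves {E, G}.
Day 7, shift 2: eliminating its day and shift leaves {A, F}.
Day 7, shift 4: eliminating its day and shift leaves {A, C, E}.
Day 7, shift 6: eliminating its day and shift leaves {A, C, E, F}.
Day 7, shift 7: eliminating its day and shift leaves {A, C, E, F}.
Enumerating the assignments across these blanks that avoid any day or shift repeat gives 11 completions.

11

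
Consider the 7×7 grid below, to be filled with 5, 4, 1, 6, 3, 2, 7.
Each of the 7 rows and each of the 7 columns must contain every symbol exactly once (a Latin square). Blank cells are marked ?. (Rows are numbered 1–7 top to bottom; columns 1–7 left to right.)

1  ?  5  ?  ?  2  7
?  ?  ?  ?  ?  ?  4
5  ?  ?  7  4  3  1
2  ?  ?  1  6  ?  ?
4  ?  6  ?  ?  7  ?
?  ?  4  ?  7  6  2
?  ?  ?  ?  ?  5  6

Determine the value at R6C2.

1

Row 1, column 5: row 1 has {5, 1, 2, 7} and column 5 has {4, 6, 7}, leaving only 3.
Row 2, column 6: row 2 has {4} and column 6 has {5, 6, 3, 2, 7}, leaving only 1.
Row 3, column 3: row 3 has {5, 4, 1, 3, 7} and column 3 has {5, 4, 6}, leaving only 2.
Row 3, column 2: row 3 has {5, 4, 1, 3, 2, 7} and column 2 has {}, leaving only 6.
Row 1, column 2: row 1 has {5, 1, 3, 2, 7} and column 2 has {6}, leaving only 4.
Row 1, column 4: row 1 has {5, 4, 1, 3, 2, 7} and column 4 has {1, 7}, leaving only 6.
Row 4, column 6: row 4 has {1, 6, 2} and column 6 has {5, 1, 6, 3, 2, 7}, leaving only 4.
Row 6, column 1: row 6 has {4, 6, 2, 7} and column 1 has {5, 4, 1, 2}, leaving only 3.
Row 6, column 4: row 6 has {4, 6, 3, 2, 7} and column 4 has {1, 6, 7}, leaving only 5.
Row 6 already has {5, 4, 6, 3, 2, 7} and column 2 already has {4, 6}, so row 6, column 2 must be 1.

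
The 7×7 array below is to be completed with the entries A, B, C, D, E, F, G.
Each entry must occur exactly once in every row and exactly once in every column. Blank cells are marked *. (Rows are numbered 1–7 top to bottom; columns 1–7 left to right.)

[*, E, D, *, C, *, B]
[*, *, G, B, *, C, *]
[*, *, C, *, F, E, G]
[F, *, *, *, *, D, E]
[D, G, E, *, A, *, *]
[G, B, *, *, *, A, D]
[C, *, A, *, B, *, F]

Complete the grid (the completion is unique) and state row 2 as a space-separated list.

Row 2, column 7: row 2 has {B, C, G} and column 7 has {B, D, E, F, G}, leaving only A.
Row 2, column 1: row 2 has {A, B, C, G} and column 1 has {C, D, F, G}, leaving only E.
Row 2, column 5: row 2 has {A, B, C, E, G} and column 5 has {A, B, C, F}, leaving only D.
Row 2, column 2: row 2 has {A, B, C, D, E, G} and column 2 has {B, E, G}, leaving only F.
So row 2 reads: E F G B D C A.

E F G B D C A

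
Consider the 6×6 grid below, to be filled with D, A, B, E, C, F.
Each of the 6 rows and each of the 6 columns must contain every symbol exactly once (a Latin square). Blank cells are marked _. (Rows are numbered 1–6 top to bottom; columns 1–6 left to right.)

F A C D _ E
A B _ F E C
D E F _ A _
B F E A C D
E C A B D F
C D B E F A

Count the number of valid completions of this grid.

Row 1, column 5: eliminating its row and column leaves {B}.
Row 2, column 3: eliminating its row and column leaves {D}.
Row 3, column 4: eliminating its row and column leaves {C}.
Row 3, column 6: eliminating its row and column leaves {B}.
Only one assignment across all blanks avoids any row or column repeat, giving 1 completion.

1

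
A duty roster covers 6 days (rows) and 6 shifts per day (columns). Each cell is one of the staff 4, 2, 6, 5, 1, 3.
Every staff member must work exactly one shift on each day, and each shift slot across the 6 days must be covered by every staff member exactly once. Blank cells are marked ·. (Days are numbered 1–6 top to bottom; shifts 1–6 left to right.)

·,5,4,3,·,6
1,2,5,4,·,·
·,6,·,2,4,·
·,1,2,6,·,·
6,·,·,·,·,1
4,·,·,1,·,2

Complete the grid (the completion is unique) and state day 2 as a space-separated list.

Day 2, shift 6: day 2 has {4, 2, 5, 1} and shift 6 has {2, 6, 1}, leaving only 3.
Day 2, shift 5: day 2 has {4, 2, 5, 1, 3} and shift 5 has {4}, leaving only 6.
So day 2 reads: 1 2 5 4 6 3.

1 2 5 4 6 3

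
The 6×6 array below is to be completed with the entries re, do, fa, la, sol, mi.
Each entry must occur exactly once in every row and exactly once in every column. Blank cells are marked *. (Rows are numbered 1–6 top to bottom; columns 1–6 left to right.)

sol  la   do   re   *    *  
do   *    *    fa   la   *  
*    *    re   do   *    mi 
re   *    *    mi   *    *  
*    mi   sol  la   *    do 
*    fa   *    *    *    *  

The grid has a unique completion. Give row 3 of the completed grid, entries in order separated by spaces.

Row 3, column 2: row 3 has {re, do, mi} and column 2 has {fa, la, mi}, leaving only sol.
Row 3, column 5: row 3 has {re, do, sol, mi} and column 5 has {la}, leaving only fa.
Row 3, column 1: row 3 has {re, do, fa, sol, mi} and column 1 has {re, do, sol}, leaving only la.
So row 3 reads: la sol re do fa mi.

la sol re do fa mi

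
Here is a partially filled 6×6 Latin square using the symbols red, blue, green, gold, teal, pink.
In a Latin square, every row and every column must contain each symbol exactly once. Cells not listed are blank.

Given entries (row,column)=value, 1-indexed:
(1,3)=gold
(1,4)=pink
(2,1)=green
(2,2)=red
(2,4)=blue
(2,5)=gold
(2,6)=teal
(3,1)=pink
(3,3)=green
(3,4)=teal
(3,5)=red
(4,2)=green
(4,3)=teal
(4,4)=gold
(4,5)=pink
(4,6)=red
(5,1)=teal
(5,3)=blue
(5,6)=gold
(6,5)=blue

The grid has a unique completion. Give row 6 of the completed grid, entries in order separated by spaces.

Row 2, column 3: row 2 has {red, blue, green, gold, teal} and column 3 has {blue, green, gold, teal}, leaving only pink.
Row 6, column 3: row 6 has {blue} and column 3 has {blue, green, gold, teal, pink}, leaving only red.
Row 6, column 1: row 6 has {red, blue} and column 1 has {green, teal, pink}, leaving only gold.
Row 6, column 4: row 6 has {red, blue, gold} and column 4 has {blue, gold, teal, pink}, leaving only green.
Row 6, column 6: row 6 has {red, blue, green, gold} and column 6 has {red, gold, teal}, leaving only pink.
Row 6, column 2: row 6 has {red, blue, green, gold, pink} and column 2 has {red, green}, leaving only teal.
So row 6 reads: gold teal red green blue pink.

gold teal red green blue pink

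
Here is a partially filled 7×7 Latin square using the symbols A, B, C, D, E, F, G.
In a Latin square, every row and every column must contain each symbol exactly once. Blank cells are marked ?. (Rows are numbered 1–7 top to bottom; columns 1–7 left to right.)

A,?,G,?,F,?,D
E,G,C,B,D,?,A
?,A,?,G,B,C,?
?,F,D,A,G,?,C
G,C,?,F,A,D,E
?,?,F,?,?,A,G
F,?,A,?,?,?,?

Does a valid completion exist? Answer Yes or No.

Yes

No row or column among the givens repeats a symbol, and propagating forced cells runs into no contradiction.
One valid completion exists (for instance, A E G C F B D / E G C B D F A / D A E G B C F / B F D A G E C / G C B F A D E / C B F D E A G / F D A E C G B).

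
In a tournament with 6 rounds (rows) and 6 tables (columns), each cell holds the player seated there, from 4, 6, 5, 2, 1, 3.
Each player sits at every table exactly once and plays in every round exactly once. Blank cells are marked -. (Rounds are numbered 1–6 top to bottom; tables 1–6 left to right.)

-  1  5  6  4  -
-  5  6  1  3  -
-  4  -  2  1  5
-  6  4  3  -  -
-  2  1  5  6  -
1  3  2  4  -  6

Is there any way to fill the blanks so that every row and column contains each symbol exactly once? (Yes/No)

Yes

No round or table among the givens repeats a symbol, and propagating forced cells runs into no contradiction.
One valid completion exists (for instance, 3 1 5 6 4 2 / 2 5 6 1 3 4 / 6 4 3 2 1 5 / 5 6 4 3 2 1 / 4 2 1 5 6 3 / 1 3 2 4 5 6).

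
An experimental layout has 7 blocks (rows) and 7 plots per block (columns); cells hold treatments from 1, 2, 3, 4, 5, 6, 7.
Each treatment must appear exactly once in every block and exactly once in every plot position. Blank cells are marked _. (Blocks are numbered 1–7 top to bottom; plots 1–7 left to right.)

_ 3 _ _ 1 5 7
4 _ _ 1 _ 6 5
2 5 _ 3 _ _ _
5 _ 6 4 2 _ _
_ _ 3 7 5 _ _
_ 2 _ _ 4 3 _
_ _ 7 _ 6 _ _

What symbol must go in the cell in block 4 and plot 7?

Block 1, plot 1: block 1 has {1, 3, 5, 7} and plot 1 has {2, 4, 5}, leaving only 6.
Block 1, plot 4: block 1 has {1, 3, 5, 6, 7} and plot 4 has {1, 3, 4, 7}, leaving only 2.
Block 1, plot 3: block 1 has {1, 2, 3, 5, 6, 7} and plot 3 has {3, 6, 7}, leaving only 4.
Block 2, plot 2: block 2 has {1, 4, 5, 6} and plot 2 has {2, 3, 5}, leaving only 7.
Block 2, plot 3: block 2 has {1, 4, 5, 6, 7} and plot 3 has {3, 4, 6, 7}, leaving only 2.
Block 2, plot 5: block 2 has {1, 2, 4, 5, 6, 7} and plot 5 has {1, 2, 4, 5, 6}, leaving only 3.
Block 3, plot 3: block 3 has {2, 3, 5} and plot 3 has {2, 3, 4, 6, 7}, leaving only 1.
Block 3, plot 5: block 3 has {1, 2, 3, 5} and plot 5 has {1, 2, 3, 4, 5, 6}, leaving only 7.
Block 3, plot 6: block 3 has {1, 2, 3, 5, 7} and plot 6 has {3, 5, 6}, leaving only 4.
Block 3, plot 7: block 3 has {1, 2, 3, 4, 5, 7} and plot 7 has {5, 7}, leaving only 6.
Block 4, plot 2: block 4 has {2, 4, 5, 6} and plot 2 has {2, 3, 5, 7}, leaving only 1.
Block 4 already has {1, 2, 4, 5, 6} and plot 7 already has {5, 6, 7}, so block 4, plot 7 must be 3.

3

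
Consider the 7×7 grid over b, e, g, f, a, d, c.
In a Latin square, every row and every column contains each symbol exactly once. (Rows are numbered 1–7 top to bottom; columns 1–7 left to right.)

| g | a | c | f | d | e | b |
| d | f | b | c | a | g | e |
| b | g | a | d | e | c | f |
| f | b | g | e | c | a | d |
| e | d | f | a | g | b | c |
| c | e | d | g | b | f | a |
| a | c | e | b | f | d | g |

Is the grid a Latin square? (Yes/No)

Each row is a permutation of the 7 symbols, and so is each column.

Yes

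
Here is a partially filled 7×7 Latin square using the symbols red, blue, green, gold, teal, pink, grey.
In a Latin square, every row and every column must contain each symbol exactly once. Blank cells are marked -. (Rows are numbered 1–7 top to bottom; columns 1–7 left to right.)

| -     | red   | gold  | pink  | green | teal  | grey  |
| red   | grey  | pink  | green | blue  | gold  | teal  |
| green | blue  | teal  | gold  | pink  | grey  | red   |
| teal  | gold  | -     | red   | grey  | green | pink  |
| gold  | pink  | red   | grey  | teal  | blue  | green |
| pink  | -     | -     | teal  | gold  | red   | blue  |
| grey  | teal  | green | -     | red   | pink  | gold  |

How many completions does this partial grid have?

Row 1, column 1: eliminating its row and column leaves {blue}.
Row 4, column 3: eliminating its row and column leaves {blue}.
Row 6, column 2: eliminating its row and column leaves {green}.
Row 6, column 3: eliminating its row and column leaves {grey}.
Row 7, column 4: eliminating its row and column leaves {blue}.
Only one assignment across all blanks avoids any row or column repeat, giving 1 completion.

1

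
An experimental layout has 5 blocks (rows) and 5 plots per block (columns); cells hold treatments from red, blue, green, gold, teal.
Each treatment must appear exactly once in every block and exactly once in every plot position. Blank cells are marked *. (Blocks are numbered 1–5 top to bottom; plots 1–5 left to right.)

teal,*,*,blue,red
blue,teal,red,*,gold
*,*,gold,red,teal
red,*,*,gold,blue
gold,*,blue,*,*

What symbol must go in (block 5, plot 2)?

red

Block 1, plot 3: block 1 has {red, blue, teal} and plot 3 has {red, blue, gold}, leaving only green.
Block 1, plot 2: block 1 has {red, blue, green, teal} and plot 2 has {teal}, leaving only gold.
Block 2, plot 4: block 2 has {red, blue, gold, teal} and plot 4 has {red, blue, gold}, leaving only green.
Block 3, plot 1: block 3 has {red, gold, teal} and plot 1 has {red, blue, gold, teal}, leaving only green.
Block 3, plot 2: block 3 has {red, green, gold, teal} and plot 2 has {gold, teal}, leaving only blue.
Block 4, plot 2: block 4 has {red, blue, gold} and plot 2 has {blue, gold, teal}, leaving only green.
Block 5 already has {blue, gold} and plot 2 already has {blue, green, gold, teal}, so block 5, plot 2 must be red.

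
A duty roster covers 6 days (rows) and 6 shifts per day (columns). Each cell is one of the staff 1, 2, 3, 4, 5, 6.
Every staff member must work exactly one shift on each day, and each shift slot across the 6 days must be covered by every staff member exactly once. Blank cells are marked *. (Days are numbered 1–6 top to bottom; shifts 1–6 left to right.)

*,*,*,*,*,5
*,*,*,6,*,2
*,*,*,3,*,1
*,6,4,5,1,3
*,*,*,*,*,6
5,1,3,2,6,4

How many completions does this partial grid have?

Day 1, shift 1: eliminating its day and shift leaves {1, 2, 3, 4, 6}.
Day 1, shift 2: eliminating its day and shift leaves {2, 3, 4}.
Day 1, shift 3: eliminating its day and shift leaves {1, 2, 6}.
Day 1, shift 4: eliminating its day and shift leaves {1, 4}.
Day 1, shift 5: eliminating its day and shift leaves {2, 3, 4}.
Day 2, shift 1: eliminating its day and shift leaves {1, 3, 4}.
Day 2, shift 2: eliminating its day and shift leaves {3, 4, 5}.
Day 2, shift 3: eliminating its day and shift leaves {1, 5}.
Day 2, shift 5: eliminating its day and shift leaves {3, 4, 5}.
Day 3, shift 1: eliminating its day and shift leaves {2, 4, 6}.
Day 3, shift 2: eliminating its day and shift leaves {2, 4, 5}.
Day 3, shift 3: eliminating its day and shift leaves {2, 5, 6}.
Day 3, shift 5: eliminating its day and shift leaves {2, 4, 5}.
Day 4, shift 1: eliminating its day and shift leaves {2}.
Day 5, shift 1: eliminating its day and shift leaves {1, 2, 3, 4}.
Day 5, shift 2: eliminating its day and shift leaves {2, 3, 4, 5}.
Day 5, shift 3: eliminating its day and shift leaves {1, 2, 5}.
Day 5, shift 4: eliminating its day and shift leaves {1, 4}.
Day 5, shift 5: eliminating its day and shift leaves {2, 3, 4, 5}.
Enumerating the assignments across these blanks that avoid any day or shift repeat gives 32 completions.

32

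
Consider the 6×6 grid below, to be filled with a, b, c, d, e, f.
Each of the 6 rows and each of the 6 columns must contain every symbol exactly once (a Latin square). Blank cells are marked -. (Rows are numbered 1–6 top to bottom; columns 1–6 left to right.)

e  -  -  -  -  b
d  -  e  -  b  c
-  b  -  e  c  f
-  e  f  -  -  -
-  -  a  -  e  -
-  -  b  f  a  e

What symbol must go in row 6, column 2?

d

Row 2, column 4: row 2 has {b, c, d, e} and column 4 has {e, f}, leaving only a.
Row 2, column 2: row 2 has {a, b, c, d, e} and column 2 has {b, e}, leaving only f.
Row 3, column 1: row 3 has {b, c, e, f} and column 1 has {d, e}, leaving only a.
Row 3, column 3: row 3 has {a, b, c, e, f} and column 3 has {a, b, e, f}, leaving only d.
Row 1, column 3: row 1 has {b, e} and column 3 has {a, b, d, e, f}, leaving only c.
Row 1, column 4: row 1 has {b, c, e} and column 4 has {a, e, f}, leaving only d.
Row 1, column 2: row 1 has {b, c, d, e} and column 2 has {b, e, f}, leaving only a.
Row 1, column 5: row 1 has {a, b, c, d, e} and column 5 has {a, b, c, e}, leaving only f.
Row 4, column 5: row 4 has {e, f} and column 5 has {a, b, c, e, f}, leaving only d.
Row 4, column 6: row 4 has {d, e, f} and column 6 has {b, c, e, f}, leaving only a.
Row 5, column 6: row 5 has {a, e} and column 6 has {a, b, c, e, f}, leaving only d.
Row 5, column 2: row 5 has {a, d, e} and column 2 has {a, b, e, f}, leaving only c.
Row 6 already has {a, b, e, f} and column 2 already has {a, b, c, e, f}, so row 6, column 2 must be d.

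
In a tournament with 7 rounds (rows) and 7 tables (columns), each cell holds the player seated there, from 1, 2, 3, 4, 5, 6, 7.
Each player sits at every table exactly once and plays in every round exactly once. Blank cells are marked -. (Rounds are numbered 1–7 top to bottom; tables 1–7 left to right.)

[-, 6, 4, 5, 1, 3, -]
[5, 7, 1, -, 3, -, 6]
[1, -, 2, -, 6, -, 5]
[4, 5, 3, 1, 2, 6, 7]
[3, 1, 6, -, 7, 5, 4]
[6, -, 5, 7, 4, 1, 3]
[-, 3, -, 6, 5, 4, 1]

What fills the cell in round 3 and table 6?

Round 3 already has {1, 2, 5, 6} and table 6 already has {1, 3, 4, 5, 6}, so round 3, table 6 must be 7.

7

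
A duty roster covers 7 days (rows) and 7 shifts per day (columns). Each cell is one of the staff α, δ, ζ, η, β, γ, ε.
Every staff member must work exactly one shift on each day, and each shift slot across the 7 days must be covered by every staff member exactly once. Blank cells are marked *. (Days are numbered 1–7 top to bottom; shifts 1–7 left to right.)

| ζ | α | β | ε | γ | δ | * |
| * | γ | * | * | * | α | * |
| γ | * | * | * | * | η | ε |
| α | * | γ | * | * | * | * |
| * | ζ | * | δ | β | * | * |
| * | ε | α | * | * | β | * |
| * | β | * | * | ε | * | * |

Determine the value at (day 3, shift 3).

Day 1, shift 7: day 1 has {α, δ, ζ, β, γ, ε} and shift 7 has {ε}, leaving only η.
Day 3, shift 2: day 3 has {η, γ, ε} and shift 2 has {α, ζ, β, γ, ε}, leaving only δ.
Day 3 already has {δ, η, γ, ε} and shift 3 already has {α, β, γ}, so day 3, shift 3 must be ζ.

ζ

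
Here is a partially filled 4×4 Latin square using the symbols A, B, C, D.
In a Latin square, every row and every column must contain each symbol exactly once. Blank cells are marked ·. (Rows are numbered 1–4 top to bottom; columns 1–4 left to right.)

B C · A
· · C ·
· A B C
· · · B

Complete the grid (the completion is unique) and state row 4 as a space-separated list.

C D A B

Row 4, column 2: row 4 has {B} and column 2 has {A, C}, leaving only D.
Row 4, column 3: row 4 has {B, D} and column 3 has {B, C}, leaving only A.
Row 4, column 1: row 4 has {A, B, D} and column 1 has {B}, leaving only C.
So row 4 reads: C D A B.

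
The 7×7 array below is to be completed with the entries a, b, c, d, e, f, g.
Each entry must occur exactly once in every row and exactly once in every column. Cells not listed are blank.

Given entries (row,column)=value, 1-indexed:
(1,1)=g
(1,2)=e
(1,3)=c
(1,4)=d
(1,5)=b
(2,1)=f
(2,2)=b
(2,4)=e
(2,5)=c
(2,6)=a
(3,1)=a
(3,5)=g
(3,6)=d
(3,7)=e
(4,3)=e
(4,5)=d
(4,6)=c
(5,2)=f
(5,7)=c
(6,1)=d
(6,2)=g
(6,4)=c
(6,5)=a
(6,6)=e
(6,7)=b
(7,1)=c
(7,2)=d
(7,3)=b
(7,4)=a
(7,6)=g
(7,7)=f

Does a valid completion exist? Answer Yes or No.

Row 1, column 6: row 1 has {b, c, d, e, g} and column 6 has {a, c, d, e, g}, so it must be f.
Row 1, column 7: row 1 has {b, c, d, e, f, g} and column 7 has {b, c, e, f}, so it must be a.
Row 3, column 2: row 3 has {a, d, e, g} and column 2 has {b, d, e, f, g}, so it must be c.
Row 3, column 3: row 3 has {a, c, d, e, g} and column 3 has {b, c, e}, so it must be f.
Now row 6, column 3: row 6 together with column 3 already contain {a, b, c, d, e, f, g} — every symbol — so nothing can go there. The grid has no valid completion.

No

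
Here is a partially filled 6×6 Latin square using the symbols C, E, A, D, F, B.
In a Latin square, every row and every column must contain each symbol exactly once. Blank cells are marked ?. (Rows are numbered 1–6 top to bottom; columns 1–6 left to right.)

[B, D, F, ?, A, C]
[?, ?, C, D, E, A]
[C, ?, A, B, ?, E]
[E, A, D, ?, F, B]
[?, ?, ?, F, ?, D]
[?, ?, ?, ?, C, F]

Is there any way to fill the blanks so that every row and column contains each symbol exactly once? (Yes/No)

No row or column among the givens repeats a symbol, and propagating forced cells runs into no contradiction.
One valid completion exists (for instance, B D F E A C / F B C D E A / C F A B D E / E A D C F B / A C E F B D / D E B A C F).

Yes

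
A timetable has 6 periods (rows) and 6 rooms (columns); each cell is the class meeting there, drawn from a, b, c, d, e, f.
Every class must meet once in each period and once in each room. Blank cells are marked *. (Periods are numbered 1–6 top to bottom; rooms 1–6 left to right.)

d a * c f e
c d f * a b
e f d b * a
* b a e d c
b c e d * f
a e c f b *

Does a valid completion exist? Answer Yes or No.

No

Period 2, room 4: period 2 together with room 4 already contain {a, b, c, d, e, f} — every symbol — so nothing can go there. The grid has no valid completion.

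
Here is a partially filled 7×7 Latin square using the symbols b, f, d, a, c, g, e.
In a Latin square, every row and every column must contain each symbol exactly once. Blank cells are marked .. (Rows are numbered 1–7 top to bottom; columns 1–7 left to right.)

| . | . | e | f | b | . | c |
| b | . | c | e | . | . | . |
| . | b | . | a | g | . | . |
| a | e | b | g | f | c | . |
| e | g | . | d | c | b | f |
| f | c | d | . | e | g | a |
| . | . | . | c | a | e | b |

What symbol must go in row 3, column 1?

Row 2, column 5: row 2 has {b, c, e} and column 5 has {b, f, a, c, g, e}, leaving only d.
Row 2, column 7: row 2 has {b, d, c, e} and column 7 has {b, f, a, c}, leaving only g.
Row 3, column 3: row 3 has {b, a, g} and column 3 has {b, d, c, e}, leaving only f.
Row 3, column 6: row 3 has {b, f, a, g} and column 6 has {b, c, g, e}, leaving only d.
Row 3 already has {b, f, d, a, g} and column 1 already has {b, f, a, e}, so row 3, column 1 must be c.

c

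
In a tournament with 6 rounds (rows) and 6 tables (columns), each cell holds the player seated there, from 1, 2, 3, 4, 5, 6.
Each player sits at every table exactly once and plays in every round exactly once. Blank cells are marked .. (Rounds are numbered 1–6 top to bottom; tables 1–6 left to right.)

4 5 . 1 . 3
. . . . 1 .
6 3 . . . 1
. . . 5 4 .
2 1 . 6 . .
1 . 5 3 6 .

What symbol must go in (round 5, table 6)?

Round 1, table 5: round 1 has {1, 3, 4, 5} and table 5 has {1, 4, 6}, leaving only 2.
Round 1, table 3: round 1 has {1, 2, 3, 4, 5} and table 3 has {5}, leaving only 6.
Round 3, table 5: round 3 has {1, 3, 6} and table 5 has {1, 2, 4, 6}, leaving only 5.
Round 4, table 1: round 4 has {4, 5} and table 1 has {1, 2, 4, 6}, leaving only 3.
Round 2, table 1: round 2 has {1} and table 1 has {1, 2, 3, 4, 6}, leaving only 5.
Round 5, table 5: round 5 has {1, 2, 6} and table 5 has {1, 2, 4, 5, 6}, leaving only 3.
Round 5, table 3: round 5 has {1, 2, 3, 6} and table 3 has {5, 6}, leaving only 4.
Round 5 already has {1, 2, 3, 4, 6} and table 6 already has {1, 3}, so round 5, table 6 must be 5.

5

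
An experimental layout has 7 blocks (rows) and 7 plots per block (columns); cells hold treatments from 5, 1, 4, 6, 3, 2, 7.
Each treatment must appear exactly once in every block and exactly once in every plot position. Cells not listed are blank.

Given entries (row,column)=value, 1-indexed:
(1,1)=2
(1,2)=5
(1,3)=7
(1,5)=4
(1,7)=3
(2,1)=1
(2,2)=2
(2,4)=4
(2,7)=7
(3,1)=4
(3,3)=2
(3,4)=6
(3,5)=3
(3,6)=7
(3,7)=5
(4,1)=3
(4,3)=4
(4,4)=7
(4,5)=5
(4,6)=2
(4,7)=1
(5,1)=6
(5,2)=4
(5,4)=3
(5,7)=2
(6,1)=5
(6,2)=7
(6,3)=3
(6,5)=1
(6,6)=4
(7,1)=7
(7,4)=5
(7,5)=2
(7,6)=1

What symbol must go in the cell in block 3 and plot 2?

Block 3 already has {5, 4, 6, 3, 2, 7} and plot 2 already has {5, 4, 2, 7}, so block 3, plot 2 must be 1.

1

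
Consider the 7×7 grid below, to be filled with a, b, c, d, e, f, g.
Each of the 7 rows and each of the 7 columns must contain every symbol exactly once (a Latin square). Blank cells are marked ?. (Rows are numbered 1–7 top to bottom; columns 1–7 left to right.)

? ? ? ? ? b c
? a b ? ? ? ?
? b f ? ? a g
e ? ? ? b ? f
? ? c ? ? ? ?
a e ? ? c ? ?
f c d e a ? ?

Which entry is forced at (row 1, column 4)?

a

Row 6, column 3: row 6 has {a, c, e} and column 3 has {b, c, d, f}, leaving only g.
Row 4, column 3: row 4 has {b, e, f} and column 3 has {b, c, d, f, g}, leaving only a.
Row 1, column 3: row 1 has {b, c} and column 3 has {a, b, c, d, f, g}, leaving only e.
Row 7, column 6: row 7 has {a, c, d, e, f} and column 6 has {a, b}, leaving only g.
Row 7, column 7: row 7 has {a, c, d, e, f, g} and column 7 has {c, f, g}, leaving only b.
Row 6, column 7: row 6 has {a, c, e, g} and column 7 has {b, c, f, g}, leaving only d.
Row 2, column 7: row 2 has {a, b} and column 7 has {b, c, d, f, g}, leaving only e.
Row 5, column 7: row 5 has {c} and column 7 has {b, c, d, e, f, g}, leaving only a.
Row 6, column 6: row 6 has {a, c, d, e, g} and column 6 has {a, b, g}, leaving only f.
Row 6, column 4: row 6 has {a, c, d, e, f, g} and column 4 has {e}, leaving only b.
Row 1, column 4 is narrowed to {a, d, f, g}.
If it were d, then row 1, column 5 would be left with no valid symbol.
If it were f, propagating the remaining blanks reaches a contradiction.
If it were g, then row 1, column 5 would be left with no valid symbol.
So row 1, column 4 must be a.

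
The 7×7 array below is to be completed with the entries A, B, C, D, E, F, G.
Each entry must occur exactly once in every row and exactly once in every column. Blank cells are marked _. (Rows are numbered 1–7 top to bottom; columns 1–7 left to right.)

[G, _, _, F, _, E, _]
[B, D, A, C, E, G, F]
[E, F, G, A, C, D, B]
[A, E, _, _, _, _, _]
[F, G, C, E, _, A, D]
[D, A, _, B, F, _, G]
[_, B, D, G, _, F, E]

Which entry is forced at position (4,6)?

Row 1, column 2: row 1 has {E, F, G} and column 2 has {A, B, D, E, F, G}, leaving only C.
Row 1, column 3: row 1 has {C, E, F, G} and column 3 has {A, C, D, G}, leaving only B.
Row 1, column 7: row 1 has {B, C, E, F, G} and column 7 has {B, D, E, F, G}, leaving only A.
Row 1, column 5: row 1 has {A, B, C, E, F, G} and column 5 has {C, E, F}, leaving only D.
Row 4, column 3: row 4 has {A, E} and column 3 has {A, B, C, D, G}, leaving only F.
Row 4, column 4: row 4 has {A, E, F} and column 4 has {A, B, C, E, F, G}, leaving only D.
Row 4, column 7: row 4 has {A, D, E, F} and column 7 has {A, B, D, E, F, G}, leaving only C.
Row 4 already has {A, C, D, E, F} and column 6 already has {A, D, E, F, G}, so row 4, column 6 must be B.

B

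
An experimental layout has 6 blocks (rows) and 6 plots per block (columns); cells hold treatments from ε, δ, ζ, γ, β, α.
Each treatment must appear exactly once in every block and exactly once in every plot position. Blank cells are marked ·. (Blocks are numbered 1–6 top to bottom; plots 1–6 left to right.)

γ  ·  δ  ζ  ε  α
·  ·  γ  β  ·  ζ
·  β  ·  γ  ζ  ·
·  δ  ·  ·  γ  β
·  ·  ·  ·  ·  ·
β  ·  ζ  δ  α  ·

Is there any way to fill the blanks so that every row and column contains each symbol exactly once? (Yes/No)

No

Block 1, plot 2: block 1 together with plot 2 already contain {ε, δ, ζ, γ, β, α} — every symbol — so nothing can go there. The grid has no valid completion.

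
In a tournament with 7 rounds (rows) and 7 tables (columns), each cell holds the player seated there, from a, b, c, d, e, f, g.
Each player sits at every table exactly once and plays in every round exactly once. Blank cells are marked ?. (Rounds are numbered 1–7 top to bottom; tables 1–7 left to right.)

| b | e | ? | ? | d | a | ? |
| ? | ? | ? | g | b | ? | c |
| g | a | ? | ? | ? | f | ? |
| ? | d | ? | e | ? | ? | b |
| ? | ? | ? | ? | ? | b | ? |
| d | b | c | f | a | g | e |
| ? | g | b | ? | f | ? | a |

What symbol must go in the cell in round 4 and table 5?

Round 1, table 4: round 1 has {a, b, d, e} and table 4 has {e, f, g}, leaving only c.
Round 2, table 2: round 2 has {b, c, g} and table 2 has {a, b, d, e, g}, leaving only f.
Round 3, table 7: round 3 has {a, f, g} and table 7 has {a, b, c, e}, leaving only d.
Round 3, table 3: round 3 has {a, d, f, g} and table 3 has {b, c}, leaving only e.
Round 3, table 4: round 3 has {a, d, e, f, g} and table 4 has {c, e, f, g}, leaving only b.
Round 3, table 5: round 3 has {a, b, d, e, f, g} and table 5 has {a, b, d, f}, leaving only c.
Round 4 already has {b, d, e} and table 5 already has {a, b, c, d, f}, so round 4, table 5 must be g.

g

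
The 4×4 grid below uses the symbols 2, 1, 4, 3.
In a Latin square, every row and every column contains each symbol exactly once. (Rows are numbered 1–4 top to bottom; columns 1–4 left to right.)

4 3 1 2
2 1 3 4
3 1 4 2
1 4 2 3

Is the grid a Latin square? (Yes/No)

Every row is a permutation, but column 2 contains 1 twice (at rows 2 and 3).

No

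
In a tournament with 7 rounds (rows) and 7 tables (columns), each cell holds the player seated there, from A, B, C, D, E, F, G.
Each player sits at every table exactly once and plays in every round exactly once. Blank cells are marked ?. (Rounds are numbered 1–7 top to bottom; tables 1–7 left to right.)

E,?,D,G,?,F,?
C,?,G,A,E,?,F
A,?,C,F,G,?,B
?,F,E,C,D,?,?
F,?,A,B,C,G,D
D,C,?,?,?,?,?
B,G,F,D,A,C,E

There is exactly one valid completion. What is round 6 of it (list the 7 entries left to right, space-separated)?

D C B E F A G

Round 6, table 3: round 6 has {C, D} and table 3 has {A, C, D, E, F, G}, leaving only B.
Round 6, table 4: round 6 has {B, C, D} and table 4 has {A, B, C, D, F, G}, leaving only E.
Round 6, table 5: round 6 has {B, C, D, E} and table 5 has {A, C, D, E, G}, leaving only F.
Round 6, table 6: round 6 has {B, C, D, E, F} and table 6 has {C, F, G}, leaving only A.
Round 6, table 7: round 6 has {A, B, C, D, E, F} and table 7 has {B, D, E, F}, leaving only G.
So round 6 reads: D C B E F A G.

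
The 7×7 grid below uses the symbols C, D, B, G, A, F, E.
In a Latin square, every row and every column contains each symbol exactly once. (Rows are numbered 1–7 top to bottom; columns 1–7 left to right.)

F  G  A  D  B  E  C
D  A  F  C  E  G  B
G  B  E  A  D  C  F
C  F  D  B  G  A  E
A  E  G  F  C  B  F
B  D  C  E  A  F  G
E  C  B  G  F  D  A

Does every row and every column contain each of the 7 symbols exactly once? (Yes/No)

Column 7 contains F twice (at rows 3 and 5), so it is not a permutation.

No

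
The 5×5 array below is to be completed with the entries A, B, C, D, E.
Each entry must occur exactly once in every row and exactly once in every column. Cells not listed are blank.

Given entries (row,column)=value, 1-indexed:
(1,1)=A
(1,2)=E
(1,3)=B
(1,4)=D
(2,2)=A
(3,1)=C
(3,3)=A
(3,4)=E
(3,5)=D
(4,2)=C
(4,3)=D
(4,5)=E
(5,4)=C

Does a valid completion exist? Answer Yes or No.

No

Row 1, column 5: row 1 has {A, B, D, E} and column 5 has {D, E}, so it must be C.
Row 2, column 4: row 2 has {A} and column 4 has {C, D, E}, so it must be B.
Now row 2, column 5: row 2 together with column 5 already contain {A, B, C, D, E} — every symbol — so nothing can go there. The grid has no valid completion.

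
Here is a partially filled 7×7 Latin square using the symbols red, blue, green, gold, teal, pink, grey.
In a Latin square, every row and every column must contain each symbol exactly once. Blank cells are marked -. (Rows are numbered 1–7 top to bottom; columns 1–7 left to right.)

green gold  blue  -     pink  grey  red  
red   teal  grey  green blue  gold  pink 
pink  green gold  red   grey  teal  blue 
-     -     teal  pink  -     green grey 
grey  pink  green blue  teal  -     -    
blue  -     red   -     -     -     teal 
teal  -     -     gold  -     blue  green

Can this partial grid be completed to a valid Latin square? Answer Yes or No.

No

Row 1, column 4: row 1 has {red, blue, green, gold, pink, grey} and column 4 has {red, blue, green, gold, pink}, so it must be teal.
Row 4, column 1: row 4 has {green, teal, pink, grey} and column 1 has {red, blue, green, teal, pink, grey}, so it must be gold.
Row 4, column 5: row 4 has {green, gold, teal, pink, grey} and column 5 has {blue, teal, pink, grey}, so it must be red.
Now row 7, column 5: row 7 together with column 5 already contain {red, blue, green, gold, teal, pink, grey} — every symbol — so nothing can go there. The grid has no valid completion.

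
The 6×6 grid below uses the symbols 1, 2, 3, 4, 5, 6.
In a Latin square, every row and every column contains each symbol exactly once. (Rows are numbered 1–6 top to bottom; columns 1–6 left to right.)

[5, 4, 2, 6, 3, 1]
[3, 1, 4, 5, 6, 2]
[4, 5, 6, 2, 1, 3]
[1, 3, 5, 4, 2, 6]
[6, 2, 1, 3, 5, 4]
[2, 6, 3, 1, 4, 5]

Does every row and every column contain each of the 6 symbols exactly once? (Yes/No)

Each row is a permutation of the 6 symbols, and so is each column.

Yes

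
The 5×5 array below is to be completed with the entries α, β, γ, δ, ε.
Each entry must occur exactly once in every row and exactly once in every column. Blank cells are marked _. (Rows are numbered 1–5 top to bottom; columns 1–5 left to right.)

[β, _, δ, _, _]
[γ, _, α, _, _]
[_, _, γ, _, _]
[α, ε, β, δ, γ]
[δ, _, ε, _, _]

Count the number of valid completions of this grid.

Row 1, column 2: eliminating its row and column leaves {α, γ}.
Row 1, column 4: eliminating its row and column leaves {α, γ, ε}.
Row 1, column 5: eliminating its row and column leaves {α, ε}.
Row 2, column 2: eliminating its row and column leaves {β, δ}.
Row 2, column 4: eliminating its row and column leaves {β, ε}.
Row 2, column 5: eliminating its row and column leaves {β, δ, ε}.
Row 3, column 1: eliminating its row and column leaves {ε}.
Row 3, column 2: eliminating its row and column leaves {α, β, δ}.
Row 3, column 4: eliminating its row and column leaves {α, β, ε}.
Row 3, column 5: eliminating its row and column leaves {α, β, δ, ε}.
Row 5, column 2: eliminating its row and column leaves {α, β, γ}.
Row 5, column 4: eliminating its row and column leaves {α, β, γ}.
Row 5, column 5: eliminating its row and column leaves {α, β}.
Enumerating the assignments across these blanks that avoid any row or column repeat gives 6 completions.

6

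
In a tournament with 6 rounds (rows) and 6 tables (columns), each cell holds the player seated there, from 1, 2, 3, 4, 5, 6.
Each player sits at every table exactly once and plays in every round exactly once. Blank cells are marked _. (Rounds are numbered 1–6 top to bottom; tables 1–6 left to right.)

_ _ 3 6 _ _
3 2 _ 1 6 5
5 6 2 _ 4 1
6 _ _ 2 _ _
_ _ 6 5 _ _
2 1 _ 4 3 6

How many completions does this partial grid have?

Round 1, table 1: eliminating its round and table leaves {1, 4}.
Round 1, table 2: eliminating its round and table leaves {4, 5}.
Round 1, table 5: eliminating its round and table leaves {1, 2, 5}.
Round 1, table 6: eliminating its round and table leaves {2, 4}.
Round 2, table 3: eliminating its round and table leaves {4}.
Round 3, table 4: eliminating its round and table leaves {3}.
Round 4, table 2: eliminating its round and table leaves {3, 4, 5}.
Round 4, table 3: eliminating its round and table leaves {1, 4, 5}.
Round 4, table 5: eliminating its round and table leaves {1, 5}.
Round 4, table 6: eliminating its round and table leaves {3, 4}.
Round 5, table 1: eliminating its round and table leaves {1, 4}.
Round 5, table 2: eliminating its round and table leaves {3, 4}.
Round 5, table 5: eliminating its round and table leaves {1, 2}.
Round 5, table 6: eliminating its round and table leaves {2, 3, 4}.
Round 6, table 3: eliminating its round and table leaves {5}.
Enumerating the assignments across these blanks that avoid any round or table repeat gives 3 completions.

3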